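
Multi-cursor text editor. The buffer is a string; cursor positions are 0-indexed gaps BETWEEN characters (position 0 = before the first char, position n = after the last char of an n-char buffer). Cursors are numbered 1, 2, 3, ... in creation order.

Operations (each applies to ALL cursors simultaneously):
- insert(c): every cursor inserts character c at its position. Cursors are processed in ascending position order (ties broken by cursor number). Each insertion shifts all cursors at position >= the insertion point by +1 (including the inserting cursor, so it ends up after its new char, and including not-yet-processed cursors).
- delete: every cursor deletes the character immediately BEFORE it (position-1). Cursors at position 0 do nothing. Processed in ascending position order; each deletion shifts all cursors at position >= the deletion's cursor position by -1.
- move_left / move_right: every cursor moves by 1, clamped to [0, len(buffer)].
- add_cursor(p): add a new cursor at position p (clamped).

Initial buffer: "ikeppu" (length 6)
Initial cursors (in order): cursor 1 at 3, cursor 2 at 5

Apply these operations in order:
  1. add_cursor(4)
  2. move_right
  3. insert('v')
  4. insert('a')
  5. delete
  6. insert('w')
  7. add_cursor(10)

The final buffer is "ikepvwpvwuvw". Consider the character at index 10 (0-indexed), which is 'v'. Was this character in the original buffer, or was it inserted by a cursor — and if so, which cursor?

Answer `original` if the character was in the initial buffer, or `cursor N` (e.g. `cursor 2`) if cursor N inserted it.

Answer: cursor 2

Derivation:
After op 1 (add_cursor(4)): buffer="ikeppu" (len 6), cursors c1@3 c3@4 c2@5, authorship ......
After op 2 (move_right): buffer="ikeppu" (len 6), cursors c1@4 c3@5 c2@6, authorship ......
After op 3 (insert('v')): buffer="ikepvpvuv" (len 9), cursors c1@5 c3@7 c2@9, authorship ....1.3.2
After op 4 (insert('a')): buffer="ikepvapvauva" (len 12), cursors c1@6 c3@9 c2@12, authorship ....11.33.22
After op 5 (delete): buffer="ikepvpvuv" (len 9), cursors c1@5 c3@7 c2@9, authorship ....1.3.2
After op 6 (insert('w')): buffer="ikepvwpvwuvw" (len 12), cursors c1@6 c3@9 c2@12, authorship ....11.33.22
After op 7 (add_cursor(10)): buffer="ikepvwpvwuvw" (len 12), cursors c1@6 c3@9 c4@10 c2@12, authorship ....11.33.22
Authorship (.=original, N=cursor N): . . . . 1 1 . 3 3 . 2 2
Index 10: author = 2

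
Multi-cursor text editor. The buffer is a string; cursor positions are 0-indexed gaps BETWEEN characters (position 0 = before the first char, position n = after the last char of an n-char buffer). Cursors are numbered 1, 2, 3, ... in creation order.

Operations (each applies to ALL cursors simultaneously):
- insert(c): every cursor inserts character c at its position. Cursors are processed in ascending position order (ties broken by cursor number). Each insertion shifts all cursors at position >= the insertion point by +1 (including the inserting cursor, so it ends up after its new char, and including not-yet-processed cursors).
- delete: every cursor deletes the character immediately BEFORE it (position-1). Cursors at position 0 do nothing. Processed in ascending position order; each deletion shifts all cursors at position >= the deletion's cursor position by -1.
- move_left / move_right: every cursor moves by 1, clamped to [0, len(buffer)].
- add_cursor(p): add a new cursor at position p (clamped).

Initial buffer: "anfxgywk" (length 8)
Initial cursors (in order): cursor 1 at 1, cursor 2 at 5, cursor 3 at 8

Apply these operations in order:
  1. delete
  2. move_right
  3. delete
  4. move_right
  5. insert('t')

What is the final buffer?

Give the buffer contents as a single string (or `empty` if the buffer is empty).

Answer: ftxtt

Derivation:
After op 1 (delete): buffer="nfxyw" (len 5), cursors c1@0 c2@3 c3@5, authorship .....
After op 2 (move_right): buffer="nfxyw" (len 5), cursors c1@1 c2@4 c3@5, authorship .....
After op 3 (delete): buffer="fx" (len 2), cursors c1@0 c2@2 c3@2, authorship ..
After op 4 (move_right): buffer="fx" (len 2), cursors c1@1 c2@2 c3@2, authorship ..
After op 5 (insert('t')): buffer="ftxtt" (len 5), cursors c1@2 c2@5 c3@5, authorship .1.23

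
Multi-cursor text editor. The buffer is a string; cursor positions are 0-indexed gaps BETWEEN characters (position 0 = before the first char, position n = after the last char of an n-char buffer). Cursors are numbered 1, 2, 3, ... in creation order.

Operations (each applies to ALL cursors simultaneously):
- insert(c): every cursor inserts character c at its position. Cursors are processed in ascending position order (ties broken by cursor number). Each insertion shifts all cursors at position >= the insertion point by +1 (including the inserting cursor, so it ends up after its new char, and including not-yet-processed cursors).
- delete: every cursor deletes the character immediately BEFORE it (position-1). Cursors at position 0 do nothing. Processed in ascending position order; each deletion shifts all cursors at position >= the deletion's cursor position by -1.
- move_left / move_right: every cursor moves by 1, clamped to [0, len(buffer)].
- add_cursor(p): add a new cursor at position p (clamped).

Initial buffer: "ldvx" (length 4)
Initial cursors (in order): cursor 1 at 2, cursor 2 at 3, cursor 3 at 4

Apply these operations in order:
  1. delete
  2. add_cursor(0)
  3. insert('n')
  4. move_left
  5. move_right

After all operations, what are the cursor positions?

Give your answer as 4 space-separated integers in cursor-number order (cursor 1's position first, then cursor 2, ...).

Answer: 5 5 5 1

Derivation:
After op 1 (delete): buffer="l" (len 1), cursors c1@1 c2@1 c3@1, authorship .
After op 2 (add_cursor(0)): buffer="l" (len 1), cursors c4@0 c1@1 c2@1 c3@1, authorship .
After op 3 (insert('n')): buffer="nlnnn" (len 5), cursors c4@1 c1@5 c2@5 c3@5, authorship 4.123
After op 4 (move_left): buffer="nlnnn" (len 5), cursors c4@0 c1@4 c2@4 c3@4, authorship 4.123
After op 5 (move_right): buffer="nlnnn" (len 5), cursors c4@1 c1@5 c2@5 c3@5, authorship 4.123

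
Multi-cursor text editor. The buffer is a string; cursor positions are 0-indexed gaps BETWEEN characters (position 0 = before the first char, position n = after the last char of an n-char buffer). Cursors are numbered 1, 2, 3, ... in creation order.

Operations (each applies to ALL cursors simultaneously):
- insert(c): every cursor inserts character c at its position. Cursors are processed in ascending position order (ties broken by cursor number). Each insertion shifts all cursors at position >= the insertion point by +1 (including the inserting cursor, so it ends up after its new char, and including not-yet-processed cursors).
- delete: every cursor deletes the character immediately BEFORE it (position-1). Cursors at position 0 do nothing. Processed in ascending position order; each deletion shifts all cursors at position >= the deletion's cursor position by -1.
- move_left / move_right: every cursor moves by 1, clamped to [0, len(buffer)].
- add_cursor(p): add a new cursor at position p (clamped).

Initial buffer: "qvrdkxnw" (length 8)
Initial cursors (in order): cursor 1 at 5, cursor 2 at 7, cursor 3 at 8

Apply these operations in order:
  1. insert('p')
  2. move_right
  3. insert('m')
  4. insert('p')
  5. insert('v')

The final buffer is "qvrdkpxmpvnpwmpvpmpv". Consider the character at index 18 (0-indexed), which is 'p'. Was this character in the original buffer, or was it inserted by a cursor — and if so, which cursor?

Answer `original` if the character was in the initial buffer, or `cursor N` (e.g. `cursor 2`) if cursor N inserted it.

After op 1 (insert('p')): buffer="qvrdkpxnpwp" (len 11), cursors c1@6 c2@9 c3@11, authorship .....1..2.3
After op 2 (move_right): buffer="qvrdkpxnpwp" (len 11), cursors c1@7 c2@10 c3@11, authorship .....1..2.3
After op 3 (insert('m')): buffer="qvrdkpxmnpwmpm" (len 14), cursors c1@8 c2@12 c3@14, authorship .....1.1.2.233
After op 4 (insert('p')): buffer="qvrdkpxmpnpwmppmp" (len 17), cursors c1@9 c2@14 c3@17, authorship .....1.11.2.22333
After op 5 (insert('v')): buffer="qvrdkpxmpvnpwmpvpmpv" (len 20), cursors c1@10 c2@16 c3@20, authorship .....1.111.2.2223333
Authorship (.=original, N=cursor N): . . . . . 1 . 1 1 1 . 2 . 2 2 2 3 3 3 3
Index 18: author = 3

Answer: cursor 3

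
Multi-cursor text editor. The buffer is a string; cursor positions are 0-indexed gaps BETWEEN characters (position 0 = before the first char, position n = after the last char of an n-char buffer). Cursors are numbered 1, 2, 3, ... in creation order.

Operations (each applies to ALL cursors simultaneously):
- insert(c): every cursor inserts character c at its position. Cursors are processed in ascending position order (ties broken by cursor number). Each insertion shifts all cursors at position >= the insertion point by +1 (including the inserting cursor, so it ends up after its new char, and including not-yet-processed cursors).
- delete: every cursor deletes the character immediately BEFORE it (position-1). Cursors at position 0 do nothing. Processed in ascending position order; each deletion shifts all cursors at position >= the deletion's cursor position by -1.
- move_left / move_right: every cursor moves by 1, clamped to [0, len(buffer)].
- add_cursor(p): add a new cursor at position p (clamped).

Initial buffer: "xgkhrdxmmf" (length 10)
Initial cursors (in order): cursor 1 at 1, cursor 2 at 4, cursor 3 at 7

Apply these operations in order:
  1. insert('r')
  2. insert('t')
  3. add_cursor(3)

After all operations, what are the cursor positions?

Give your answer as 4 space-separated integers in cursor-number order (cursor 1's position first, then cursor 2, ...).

Answer: 3 8 13 3

Derivation:
After op 1 (insert('r')): buffer="xrgkhrrdxrmmf" (len 13), cursors c1@2 c2@6 c3@10, authorship .1...2...3...
After op 2 (insert('t')): buffer="xrtgkhrtrdxrtmmf" (len 16), cursors c1@3 c2@8 c3@13, authorship .11...22...33...
After op 3 (add_cursor(3)): buffer="xrtgkhrtrdxrtmmf" (len 16), cursors c1@3 c4@3 c2@8 c3@13, authorship .11...22...33...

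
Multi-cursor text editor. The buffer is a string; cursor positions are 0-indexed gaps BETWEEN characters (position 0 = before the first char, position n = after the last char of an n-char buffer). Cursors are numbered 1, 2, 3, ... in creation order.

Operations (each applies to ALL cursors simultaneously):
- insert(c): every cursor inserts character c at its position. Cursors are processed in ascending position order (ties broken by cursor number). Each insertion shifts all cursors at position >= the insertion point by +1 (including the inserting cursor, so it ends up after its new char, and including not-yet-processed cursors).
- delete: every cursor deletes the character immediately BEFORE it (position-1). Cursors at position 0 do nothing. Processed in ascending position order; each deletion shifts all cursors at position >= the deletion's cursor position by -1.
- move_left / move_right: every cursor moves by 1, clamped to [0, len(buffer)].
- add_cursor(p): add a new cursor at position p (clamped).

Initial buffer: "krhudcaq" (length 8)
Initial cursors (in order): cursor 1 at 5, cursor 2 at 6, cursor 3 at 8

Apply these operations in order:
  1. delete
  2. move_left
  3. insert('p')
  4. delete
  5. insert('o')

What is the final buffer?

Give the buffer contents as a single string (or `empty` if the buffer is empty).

After op 1 (delete): buffer="krhua" (len 5), cursors c1@4 c2@4 c3@5, authorship .....
After op 2 (move_left): buffer="krhua" (len 5), cursors c1@3 c2@3 c3@4, authorship .....
After op 3 (insert('p')): buffer="krhppupa" (len 8), cursors c1@5 c2@5 c3@7, authorship ...12.3.
After op 4 (delete): buffer="krhua" (len 5), cursors c1@3 c2@3 c3@4, authorship .....
After op 5 (insert('o')): buffer="krhoouoa" (len 8), cursors c1@5 c2@5 c3@7, authorship ...12.3.

Answer: krhoouoa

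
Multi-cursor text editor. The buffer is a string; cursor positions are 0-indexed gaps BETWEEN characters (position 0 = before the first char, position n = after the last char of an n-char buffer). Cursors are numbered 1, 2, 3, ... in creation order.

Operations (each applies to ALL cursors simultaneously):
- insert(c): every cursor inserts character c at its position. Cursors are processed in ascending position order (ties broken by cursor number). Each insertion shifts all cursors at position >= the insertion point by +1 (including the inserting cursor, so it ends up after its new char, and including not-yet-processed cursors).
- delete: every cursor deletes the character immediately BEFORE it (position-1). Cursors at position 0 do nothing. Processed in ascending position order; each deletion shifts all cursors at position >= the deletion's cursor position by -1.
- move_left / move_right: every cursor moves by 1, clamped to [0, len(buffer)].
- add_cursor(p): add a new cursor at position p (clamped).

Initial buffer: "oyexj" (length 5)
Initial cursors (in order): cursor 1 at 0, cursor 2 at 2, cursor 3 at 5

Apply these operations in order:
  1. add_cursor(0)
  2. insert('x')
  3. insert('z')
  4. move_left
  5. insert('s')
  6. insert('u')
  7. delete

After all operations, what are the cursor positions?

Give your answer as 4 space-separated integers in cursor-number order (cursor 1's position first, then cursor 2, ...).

Answer: 5 10 16 5

Derivation:
After op 1 (add_cursor(0)): buffer="oyexj" (len 5), cursors c1@0 c4@0 c2@2 c3@5, authorship .....
After op 2 (insert('x')): buffer="xxoyxexjx" (len 9), cursors c1@2 c4@2 c2@5 c3@9, authorship 14..2...3
After op 3 (insert('z')): buffer="xxzzoyxzexjxz" (len 13), cursors c1@4 c4@4 c2@8 c3@13, authorship 1414..22...33
After op 4 (move_left): buffer="xxzzoyxzexjxz" (len 13), cursors c1@3 c4@3 c2@7 c3@12, authorship 1414..22...33
After op 5 (insert('s')): buffer="xxzsszoyxszexjxsz" (len 17), cursors c1@5 c4@5 c2@10 c3@16, authorship 141144..222...333
After op 6 (insert('u')): buffer="xxzssuuzoyxsuzexjxsuz" (len 21), cursors c1@7 c4@7 c2@13 c3@20, authorship 14114144..2222...3333
After op 7 (delete): buffer="xxzsszoyxszexjxsz" (len 17), cursors c1@5 c4@5 c2@10 c3@16, authorship 141144..222...333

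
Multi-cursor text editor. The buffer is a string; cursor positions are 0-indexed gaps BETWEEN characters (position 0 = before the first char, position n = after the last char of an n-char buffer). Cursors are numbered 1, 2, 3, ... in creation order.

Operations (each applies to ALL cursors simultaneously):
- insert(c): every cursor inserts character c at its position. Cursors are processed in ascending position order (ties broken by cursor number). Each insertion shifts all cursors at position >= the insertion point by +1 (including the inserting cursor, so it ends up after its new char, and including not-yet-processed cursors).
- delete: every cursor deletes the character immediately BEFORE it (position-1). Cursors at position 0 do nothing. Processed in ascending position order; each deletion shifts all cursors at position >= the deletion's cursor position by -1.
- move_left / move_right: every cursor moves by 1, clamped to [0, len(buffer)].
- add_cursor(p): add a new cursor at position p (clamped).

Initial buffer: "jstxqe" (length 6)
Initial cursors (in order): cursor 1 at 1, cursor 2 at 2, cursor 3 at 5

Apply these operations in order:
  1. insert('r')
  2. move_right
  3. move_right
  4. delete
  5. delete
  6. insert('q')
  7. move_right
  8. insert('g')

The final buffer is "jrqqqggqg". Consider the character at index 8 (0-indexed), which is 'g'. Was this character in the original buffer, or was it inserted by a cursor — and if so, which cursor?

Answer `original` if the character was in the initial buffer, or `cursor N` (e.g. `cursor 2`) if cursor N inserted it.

After op 1 (insert('r')): buffer="jrsrtxqre" (len 9), cursors c1@2 c2@4 c3@8, authorship .1.2...3.
After op 2 (move_right): buffer="jrsrtxqre" (len 9), cursors c1@3 c2@5 c3@9, authorship .1.2...3.
After op 3 (move_right): buffer="jrsrtxqre" (len 9), cursors c1@4 c2@6 c3@9, authorship .1.2...3.
After op 4 (delete): buffer="jrstqr" (len 6), cursors c1@3 c2@4 c3@6, authorship .1...3
After op 5 (delete): buffer="jrq" (len 3), cursors c1@2 c2@2 c3@3, authorship .1.
After op 6 (insert('q')): buffer="jrqqqq" (len 6), cursors c1@4 c2@4 c3@6, authorship .112.3
After op 7 (move_right): buffer="jrqqqq" (len 6), cursors c1@5 c2@5 c3@6, authorship .112.3
After op 8 (insert('g')): buffer="jrqqqggqg" (len 9), cursors c1@7 c2@7 c3@9, authorship .112.1233
Authorship (.=original, N=cursor N): . 1 1 2 . 1 2 3 3
Index 8: author = 3

Answer: cursor 3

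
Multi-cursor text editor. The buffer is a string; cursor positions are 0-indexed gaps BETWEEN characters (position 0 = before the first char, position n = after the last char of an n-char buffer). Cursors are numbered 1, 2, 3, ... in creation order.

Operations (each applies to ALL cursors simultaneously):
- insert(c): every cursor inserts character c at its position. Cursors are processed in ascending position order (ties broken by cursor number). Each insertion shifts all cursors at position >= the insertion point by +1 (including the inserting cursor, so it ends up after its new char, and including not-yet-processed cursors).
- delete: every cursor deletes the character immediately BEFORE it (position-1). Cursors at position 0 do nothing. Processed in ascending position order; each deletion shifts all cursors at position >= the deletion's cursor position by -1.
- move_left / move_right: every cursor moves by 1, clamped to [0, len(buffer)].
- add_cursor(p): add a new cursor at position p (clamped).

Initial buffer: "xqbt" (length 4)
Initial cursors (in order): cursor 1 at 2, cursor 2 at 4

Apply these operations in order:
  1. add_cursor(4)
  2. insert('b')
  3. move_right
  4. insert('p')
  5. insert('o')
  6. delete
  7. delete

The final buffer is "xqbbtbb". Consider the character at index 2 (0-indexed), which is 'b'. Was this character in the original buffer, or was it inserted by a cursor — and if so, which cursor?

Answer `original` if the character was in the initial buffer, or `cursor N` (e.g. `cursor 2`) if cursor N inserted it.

Answer: cursor 1

Derivation:
After op 1 (add_cursor(4)): buffer="xqbt" (len 4), cursors c1@2 c2@4 c3@4, authorship ....
After op 2 (insert('b')): buffer="xqbbtbb" (len 7), cursors c1@3 c2@7 c3@7, authorship ..1..23
After op 3 (move_right): buffer="xqbbtbb" (len 7), cursors c1@4 c2@7 c3@7, authorship ..1..23
After op 4 (insert('p')): buffer="xqbbptbbpp" (len 10), cursors c1@5 c2@10 c3@10, authorship ..1.1.2323
After op 5 (insert('o')): buffer="xqbbpotbbppoo" (len 13), cursors c1@6 c2@13 c3@13, authorship ..1.11.232323
After op 6 (delete): buffer="xqbbptbbpp" (len 10), cursors c1@5 c2@10 c3@10, authorship ..1.1.2323
After op 7 (delete): buffer="xqbbtbb" (len 7), cursors c1@4 c2@7 c3@7, authorship ..1..23
Authorship (.=original, N=cursor N): . . 1 . . 2 3
Index 2: author = 1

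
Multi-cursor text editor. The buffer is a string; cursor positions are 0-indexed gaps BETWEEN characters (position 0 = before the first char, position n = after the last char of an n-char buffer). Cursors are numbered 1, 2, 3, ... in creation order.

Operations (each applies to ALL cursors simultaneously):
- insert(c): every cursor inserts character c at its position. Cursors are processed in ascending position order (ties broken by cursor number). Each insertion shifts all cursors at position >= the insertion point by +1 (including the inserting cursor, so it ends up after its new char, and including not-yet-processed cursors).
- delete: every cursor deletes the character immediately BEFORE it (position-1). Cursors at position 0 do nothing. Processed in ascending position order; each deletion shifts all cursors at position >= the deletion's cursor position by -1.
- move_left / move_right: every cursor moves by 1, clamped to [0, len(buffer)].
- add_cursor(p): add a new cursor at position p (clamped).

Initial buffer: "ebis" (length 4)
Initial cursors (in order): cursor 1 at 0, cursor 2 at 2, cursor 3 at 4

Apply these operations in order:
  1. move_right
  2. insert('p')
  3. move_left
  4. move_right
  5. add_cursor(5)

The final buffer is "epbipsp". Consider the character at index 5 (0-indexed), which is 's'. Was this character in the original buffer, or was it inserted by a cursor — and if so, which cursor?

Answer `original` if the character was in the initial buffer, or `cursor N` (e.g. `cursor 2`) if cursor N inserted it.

Answer: original

Derivation:
After op 1 (move_right): buffer="ebis" (len 4), cursors c1@1 c2@3 c3@4, authorship ....
After op 2 (insert('p')): buffer="epbipsp" (len 7), cursors c1@2 c2@5 c3@7, authorship .1..2.3
After op 3 (move_left): buffer="epbipsp" (len 7), cursors c1@1 c2@4 c3@6, authorship .1..2.3
After op 4 (move_right): buffer="epbipsp" (len 7), cursors c1@2 c2@5 c3@7, authorship .1..2.3
After op 5 (add_cursor(5)): buffer="epbipsp" (len 7), cursors c1@2 c2@5 c4@5 c3@7, authorship .1..2.3
Authorship (.=original, N=cursor N): . 1 . . 2 . 3
Index 5: author = original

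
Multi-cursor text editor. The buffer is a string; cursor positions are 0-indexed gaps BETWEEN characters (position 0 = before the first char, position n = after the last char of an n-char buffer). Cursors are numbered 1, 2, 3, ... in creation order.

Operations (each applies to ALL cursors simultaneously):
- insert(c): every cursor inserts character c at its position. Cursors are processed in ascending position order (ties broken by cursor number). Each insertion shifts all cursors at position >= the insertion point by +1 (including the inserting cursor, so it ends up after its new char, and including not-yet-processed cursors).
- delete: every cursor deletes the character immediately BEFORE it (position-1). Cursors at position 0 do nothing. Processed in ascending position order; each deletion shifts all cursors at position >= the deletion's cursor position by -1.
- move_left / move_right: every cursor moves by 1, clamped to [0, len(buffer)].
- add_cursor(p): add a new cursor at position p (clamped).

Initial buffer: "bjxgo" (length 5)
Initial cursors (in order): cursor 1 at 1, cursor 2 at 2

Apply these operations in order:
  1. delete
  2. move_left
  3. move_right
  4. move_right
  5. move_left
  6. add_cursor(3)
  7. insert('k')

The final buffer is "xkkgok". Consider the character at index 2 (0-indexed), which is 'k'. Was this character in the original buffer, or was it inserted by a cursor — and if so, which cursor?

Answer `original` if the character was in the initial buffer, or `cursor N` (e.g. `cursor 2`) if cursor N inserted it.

Answer: cursor 2

Derivation:
After op 1 (delete): buffer="xgo" (len 3), cursors c1@0 c2@0, authorship ...
After op 2 (move_left): buffer="xgo" (len 3), cursors c1@0 c2@0, authorship ...
After op 3 (move_right): buffer="xgo" (len 3), cursors c1@1 c2@1, authorship ...
After op 4 (move_right): buffer="xgo" (len 3), cursors c1@2 c2@2, authorship ...
After op 5 (move_left): buffer="xgo" (len 3), cursors c1@1 c2@1, authorship ...
After op 6 (add_cursor(3)): buffer="xgo" (len 3), cursors c1@1 c2@1 c3@3, authorship ...
After op 7 (insert('k')): buffer="xkkgok" (len 6), cursors c1@3 c2@3 c3@6, authorship .12..3
Authorship (.=original, N=cursor N): . 1 2 . . 3
Index 2: author = 2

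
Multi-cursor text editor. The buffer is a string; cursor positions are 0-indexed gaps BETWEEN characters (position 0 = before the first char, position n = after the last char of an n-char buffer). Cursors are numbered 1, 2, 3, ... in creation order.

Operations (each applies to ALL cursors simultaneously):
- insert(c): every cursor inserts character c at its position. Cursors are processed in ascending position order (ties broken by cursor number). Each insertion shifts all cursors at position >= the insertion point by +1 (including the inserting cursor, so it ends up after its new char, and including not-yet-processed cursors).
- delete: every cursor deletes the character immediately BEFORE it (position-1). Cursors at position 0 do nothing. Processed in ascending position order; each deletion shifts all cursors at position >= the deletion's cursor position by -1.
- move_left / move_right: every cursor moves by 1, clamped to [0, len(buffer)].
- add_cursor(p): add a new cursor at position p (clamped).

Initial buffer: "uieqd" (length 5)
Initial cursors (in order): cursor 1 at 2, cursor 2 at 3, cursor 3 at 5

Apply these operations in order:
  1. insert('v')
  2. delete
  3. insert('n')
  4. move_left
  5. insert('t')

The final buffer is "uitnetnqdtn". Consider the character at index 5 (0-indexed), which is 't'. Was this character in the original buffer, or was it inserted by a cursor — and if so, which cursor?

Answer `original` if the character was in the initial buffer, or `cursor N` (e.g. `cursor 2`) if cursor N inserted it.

Answer: cursor 2

Derivation:
After op 1 (insert('v')): buffer="uivevqdv" (len 8), cursors c1@3 c2@5 c3@8, authorship ..1.2..3
After op 2 (delete): buffer="uieqd" (len 5), cursors c1@2 c2@3 c3@5, authorship .....
After op 3 (insert('n')): buffer="uinenqdn" (len 8), cursors c1@3 c2@5 c3@8, authorship ..1.2..3
After op 4 (move_left): buffer="uinenqdn" (len 8), cursors c1@2 c2@4 c3@7, authorship ..1.2..3
After op 5 (insert('t')): buffer="uitnetnqdtn" (len 11), cursors c1@3 c2@6 c3@10, authorship ..11.22..33
Authorship (.=original, N=cursor N): . . 1 1 . 2 2 . . 3 3
Index 5: author = 2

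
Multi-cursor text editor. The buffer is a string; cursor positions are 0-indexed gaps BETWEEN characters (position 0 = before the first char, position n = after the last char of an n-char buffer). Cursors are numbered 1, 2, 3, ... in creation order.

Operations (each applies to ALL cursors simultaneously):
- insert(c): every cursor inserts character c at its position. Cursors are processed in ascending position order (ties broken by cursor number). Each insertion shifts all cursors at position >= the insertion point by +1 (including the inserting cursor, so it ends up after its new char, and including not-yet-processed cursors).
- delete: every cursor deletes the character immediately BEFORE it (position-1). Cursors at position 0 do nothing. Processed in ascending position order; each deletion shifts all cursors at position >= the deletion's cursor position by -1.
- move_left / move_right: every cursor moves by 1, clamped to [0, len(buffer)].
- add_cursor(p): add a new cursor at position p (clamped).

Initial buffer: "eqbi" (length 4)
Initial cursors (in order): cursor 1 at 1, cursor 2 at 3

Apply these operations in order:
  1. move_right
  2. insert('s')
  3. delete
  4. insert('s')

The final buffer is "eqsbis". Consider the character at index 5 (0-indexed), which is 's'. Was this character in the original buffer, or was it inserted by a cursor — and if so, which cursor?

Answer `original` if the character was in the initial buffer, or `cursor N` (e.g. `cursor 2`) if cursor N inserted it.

After op 1 (move_right): buffer="eqbi" (len 4), cursors c1@2 c2@4, authorship ....
After op 2 (insert('s')): buffer="eqsbis" (len 6), cursors c1@3 c2@6, authorship ..1..2
After op 3 (delete): buffer="eqbi" (len 4), cursors c1@2 c2@4, authorship ....
After op 4 (insert('s')): buffer="eqsbis" (len 6), cursors c1@3 c2@6, authorship ..1..2
Authorship (.=original, N=cursor N): . . 1 . . 2
Index 5: author = 2

Answer: cursor 2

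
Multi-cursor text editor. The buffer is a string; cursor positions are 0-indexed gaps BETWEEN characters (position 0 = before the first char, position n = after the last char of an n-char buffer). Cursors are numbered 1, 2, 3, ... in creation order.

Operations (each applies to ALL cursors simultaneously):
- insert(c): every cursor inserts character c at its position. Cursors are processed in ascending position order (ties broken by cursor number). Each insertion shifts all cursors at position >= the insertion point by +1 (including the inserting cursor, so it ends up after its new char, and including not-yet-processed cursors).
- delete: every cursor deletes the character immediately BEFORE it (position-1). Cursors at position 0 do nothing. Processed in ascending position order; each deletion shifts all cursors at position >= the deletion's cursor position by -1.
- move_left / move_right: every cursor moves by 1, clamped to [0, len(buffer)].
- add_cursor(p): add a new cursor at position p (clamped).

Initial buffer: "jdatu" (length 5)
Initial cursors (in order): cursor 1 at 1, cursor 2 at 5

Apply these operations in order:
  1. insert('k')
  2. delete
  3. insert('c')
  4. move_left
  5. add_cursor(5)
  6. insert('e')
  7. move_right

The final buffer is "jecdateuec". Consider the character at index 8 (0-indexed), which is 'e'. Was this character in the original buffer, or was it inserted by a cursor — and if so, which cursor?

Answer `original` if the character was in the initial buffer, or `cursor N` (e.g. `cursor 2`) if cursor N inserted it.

Answer: cursor 2

Derivation:
After op 1 (insert('k')): buffer="jkdatuk" (len 7), cursors c1@2 c2@7, authorship .1....2
After op 2 (delete): buffer="jdatu" (len 5), cursors c1@1 c2@5, authorship .....
After op 3 (insert('c')): buffer="jcdatuc" (len 7), cursors c1@2 c2@7, authorship .1....2
After op 4 (move_left): buffer="jcdatuc" (len 7), cursors c1@1 c2@6, authorship .1....2
After op 5 (add_cursor(5)): buffer="jcdatuc" (len 7), cursors c1@1 c3@5 c2@6, authorship .1....2
After op 6 (insert('e')): buffer="jecdateuec" (len 10), cursors c1@2 c3@7 c2@9, authorship .11...3.22
After op 7 (move_right): buffer="jecdateuec" (len 10), cursors c1@3 c3@8 c2@10, authorship .11...3.22
Authorship (.=original, N=cursor N): . 1 1 . . . 3 . 2 2
Index 8: author = 2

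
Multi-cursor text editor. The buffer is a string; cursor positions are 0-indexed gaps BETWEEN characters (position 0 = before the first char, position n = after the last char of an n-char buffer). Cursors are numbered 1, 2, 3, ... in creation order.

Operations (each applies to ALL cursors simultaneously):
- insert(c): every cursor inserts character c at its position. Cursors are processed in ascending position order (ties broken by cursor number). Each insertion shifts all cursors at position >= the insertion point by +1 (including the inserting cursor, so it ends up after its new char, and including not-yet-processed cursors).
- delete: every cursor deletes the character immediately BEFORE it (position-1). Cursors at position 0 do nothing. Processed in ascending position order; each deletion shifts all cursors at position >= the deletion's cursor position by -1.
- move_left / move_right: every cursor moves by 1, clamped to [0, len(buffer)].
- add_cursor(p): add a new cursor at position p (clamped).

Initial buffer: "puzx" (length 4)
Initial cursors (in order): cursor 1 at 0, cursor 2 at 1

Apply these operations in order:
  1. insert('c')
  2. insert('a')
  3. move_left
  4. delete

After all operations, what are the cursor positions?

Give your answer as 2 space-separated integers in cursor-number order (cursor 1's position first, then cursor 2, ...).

After op 1 (insert('c')): buffer="cpcuzx" (len 6), cursors c1@1 c2@3, authorship 1.2...
After op 2 (insert('a')): buffer="capcauzx" (len 8), cursors c1@2 c2@5, authorship 11.22...
After op 3 (move_left): buffer="capcauzx" (len 8), cursors c1@1 c2@4, authorship 11.22...
After op 4 (delete): buffer="apauzx" (len 6), cursors c1@0 c2@2, authorship 1.2...

Answer: 0 2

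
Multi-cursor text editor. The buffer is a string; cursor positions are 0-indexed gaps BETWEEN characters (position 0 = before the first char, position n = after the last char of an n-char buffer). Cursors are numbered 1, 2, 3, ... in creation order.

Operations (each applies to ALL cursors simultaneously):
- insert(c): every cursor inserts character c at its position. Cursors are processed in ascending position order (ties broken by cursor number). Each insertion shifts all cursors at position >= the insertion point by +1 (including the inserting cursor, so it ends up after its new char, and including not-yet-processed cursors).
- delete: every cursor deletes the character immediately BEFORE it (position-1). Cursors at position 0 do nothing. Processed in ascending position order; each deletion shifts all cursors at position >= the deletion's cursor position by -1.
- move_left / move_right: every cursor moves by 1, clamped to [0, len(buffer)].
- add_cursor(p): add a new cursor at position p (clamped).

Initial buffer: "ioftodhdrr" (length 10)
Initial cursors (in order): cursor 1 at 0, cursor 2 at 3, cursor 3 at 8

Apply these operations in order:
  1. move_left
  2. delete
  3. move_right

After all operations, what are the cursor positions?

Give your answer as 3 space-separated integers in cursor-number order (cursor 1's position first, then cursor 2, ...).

Answer: 1 2 6

Derivation:
After op 1 (move_left): buffer="ioftodhdrr" (len 10), cursors c1@0 c2@2 c3@7, authorship ..........
After op 2 (delete): buffer="iftoddrr" (len 8), cursors c1@0 c2@1 c3@5, authorship ........
After op 3 (move_right): buffer="iftoddrr" (len 8), cursors c1@1 c2@2 c3@6, authorship ........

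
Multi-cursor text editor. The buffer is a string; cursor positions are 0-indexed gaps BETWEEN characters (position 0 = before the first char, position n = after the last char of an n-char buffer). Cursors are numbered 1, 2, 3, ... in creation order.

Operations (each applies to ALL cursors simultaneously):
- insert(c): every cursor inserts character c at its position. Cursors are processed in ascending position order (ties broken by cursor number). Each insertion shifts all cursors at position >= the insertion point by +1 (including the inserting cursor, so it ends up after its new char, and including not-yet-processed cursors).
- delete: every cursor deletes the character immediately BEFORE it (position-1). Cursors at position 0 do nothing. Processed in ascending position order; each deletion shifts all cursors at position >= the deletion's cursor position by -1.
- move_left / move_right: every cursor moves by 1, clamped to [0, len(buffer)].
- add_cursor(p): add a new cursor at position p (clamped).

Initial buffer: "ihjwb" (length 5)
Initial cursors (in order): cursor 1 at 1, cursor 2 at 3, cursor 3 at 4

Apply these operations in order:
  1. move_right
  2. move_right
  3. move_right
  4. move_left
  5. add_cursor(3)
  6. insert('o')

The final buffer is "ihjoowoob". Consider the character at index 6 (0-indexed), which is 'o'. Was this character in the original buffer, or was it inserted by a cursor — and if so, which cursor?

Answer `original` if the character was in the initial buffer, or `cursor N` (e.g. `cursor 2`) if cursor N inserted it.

Answer: cursor 2

Derivation:
After op 1 (move_right): buffer="ihjwb" (len 5), cursors c1@2 c2@4 c3@5, authorship .....
After op 2 (move_right): buffer="ihjwb" (len 5), cursors c1@3 c2@5 c3@5, authorship .....
After op 3 (move_right): buffer="ihjwb" (len 5), cursors c1@4 c2@5 c3@5, authorship .....
After op 4 (move_left): buffer="ihjwb" (len 5), cursors c1@3 c2@4 c3@4, authorship .....
After op 5 (add_cursor(3)): buffer="ihjwb" (len 5), cursors c1@3 c4@3 c2@4 c3@4, authorship .....
After op 6 (insert('o')): buffer="ihjoowoob" (len 9), cursors c1@5 c4@5 c2@8 c3@8, authorship ...14.23.
Authorship (.=original, N=cursor N): . . . 1 4 . 2 3 .
Index 6: author = 2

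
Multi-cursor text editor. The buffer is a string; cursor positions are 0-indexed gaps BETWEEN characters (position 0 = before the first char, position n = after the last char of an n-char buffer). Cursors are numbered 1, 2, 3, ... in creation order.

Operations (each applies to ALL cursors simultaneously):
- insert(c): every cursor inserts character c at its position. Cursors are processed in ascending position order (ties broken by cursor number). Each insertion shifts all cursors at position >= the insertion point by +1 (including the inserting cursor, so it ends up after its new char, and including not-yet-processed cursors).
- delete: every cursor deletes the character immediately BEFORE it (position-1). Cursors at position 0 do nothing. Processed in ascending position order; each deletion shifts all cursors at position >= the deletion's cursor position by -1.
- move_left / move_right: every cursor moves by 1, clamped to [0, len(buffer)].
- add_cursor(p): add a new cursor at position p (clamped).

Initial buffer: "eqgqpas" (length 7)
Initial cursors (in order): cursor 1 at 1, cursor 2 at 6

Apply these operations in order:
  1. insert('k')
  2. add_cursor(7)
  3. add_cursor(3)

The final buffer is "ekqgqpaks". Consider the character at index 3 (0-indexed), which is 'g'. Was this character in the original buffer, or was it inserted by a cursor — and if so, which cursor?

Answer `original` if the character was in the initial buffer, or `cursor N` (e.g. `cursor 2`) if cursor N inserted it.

Answer: original

Derivation:
After op 1 (insert('k')): buffer="ekqgqpaks" (len 9), cursors c1@2 c2@8, authorship .1.....2.
After op 2 (add_cursor(7)): buffer="ekqgqpaks" (len 9), cursors c1@2 c3@7 c2@8, authorship .1.....2.
After op 3 (add_cursor(3)): buffer="ekqgqpaks" (len 9), cursors c1@2 c4@3 c3@7 c2@8, authorship .1.....2.
Authorship (.=original, N=cursor N): . 1 . . . . . 2 .
Index 3: author = original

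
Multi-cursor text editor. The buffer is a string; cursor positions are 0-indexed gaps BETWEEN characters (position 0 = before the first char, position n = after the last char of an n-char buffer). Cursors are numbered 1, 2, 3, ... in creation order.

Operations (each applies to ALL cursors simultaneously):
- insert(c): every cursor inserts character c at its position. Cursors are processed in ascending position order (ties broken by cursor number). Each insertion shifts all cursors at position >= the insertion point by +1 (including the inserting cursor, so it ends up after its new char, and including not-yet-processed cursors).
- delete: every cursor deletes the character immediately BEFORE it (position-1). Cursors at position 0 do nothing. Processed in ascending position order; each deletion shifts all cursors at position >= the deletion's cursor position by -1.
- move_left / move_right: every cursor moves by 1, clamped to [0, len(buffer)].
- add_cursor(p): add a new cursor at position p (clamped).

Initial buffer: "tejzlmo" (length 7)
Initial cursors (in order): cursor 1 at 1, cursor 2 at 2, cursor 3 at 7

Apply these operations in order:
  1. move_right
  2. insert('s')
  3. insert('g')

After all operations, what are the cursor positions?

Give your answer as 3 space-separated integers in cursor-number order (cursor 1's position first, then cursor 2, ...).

After op 1 (move_right): buffer="tejzlmo" (len 7), cursors c1@2 c2@3 c3@7, authorship .......
After op 2 (insert('s')): buffer="tesjszlmos" (len 10), cursors c1@3 c2@5 c3@10, authorship ..1.2....3
After op 3 (insert('g')): buffer="tesgjsgzlmosg" (len 13), cursors c1@4 c2@7 c3@13, authorship ..11.22....33

Answer: 4 7 13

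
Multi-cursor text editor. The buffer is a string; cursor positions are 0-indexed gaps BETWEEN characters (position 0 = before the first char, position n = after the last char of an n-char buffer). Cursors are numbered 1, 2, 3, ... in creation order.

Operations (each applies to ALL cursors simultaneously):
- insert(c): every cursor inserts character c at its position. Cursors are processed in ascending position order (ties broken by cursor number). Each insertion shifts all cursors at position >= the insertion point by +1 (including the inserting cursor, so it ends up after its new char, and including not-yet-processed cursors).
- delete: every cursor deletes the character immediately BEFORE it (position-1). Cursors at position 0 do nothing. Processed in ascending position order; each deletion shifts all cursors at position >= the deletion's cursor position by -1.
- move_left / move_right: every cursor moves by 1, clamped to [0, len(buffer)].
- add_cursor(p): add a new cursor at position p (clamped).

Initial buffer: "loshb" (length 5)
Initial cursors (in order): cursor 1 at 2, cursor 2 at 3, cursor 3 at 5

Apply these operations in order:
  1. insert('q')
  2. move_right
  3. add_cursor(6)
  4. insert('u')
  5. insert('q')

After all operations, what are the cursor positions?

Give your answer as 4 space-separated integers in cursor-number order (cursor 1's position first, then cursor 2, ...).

After op 1 (insert('q')): buffer="loqsqhbq" (len 8), cursors c1@3 c2@5 c3@8, authorship ..1.2..3
After op 2 (move_right): buffer="loqsqhbq" (len 8), cursors c1@4 c2@6 c3@8, authorship ..1.2..3
After op 3 (add_cursor(6)): buffer="loqsqhbq" (len 8), cursors c1@4 c2@6 c4@6 c3@8, authorship ..1.2..3
After op 4 (insert('u')): buffer="loqsuqhuubqu" (len 12), cursors c1@5 c2@9 c4@9 c3@12, authorship ..1.12.24.33
After op 5 (insert('q')): buffer="loqsuqqhuuqqbquq" (len 16), cursors c1@6 c2@12 c4@12 c3@16, authorship ..1.112.2424.333

Answer: 6 12 16 12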